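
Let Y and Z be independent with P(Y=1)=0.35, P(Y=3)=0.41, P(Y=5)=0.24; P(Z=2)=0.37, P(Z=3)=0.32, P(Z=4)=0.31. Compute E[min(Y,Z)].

E[min(Y,Z)] = Σ_y Σ_z min(y,z) · P(Y=y)P(Z=z)
 = 1·0.1295 + 1·0.112 + 1·0.1085 + 2·0.1517 + 3·0.1312 + 3·0.1271 + 2·0.0888 + 3·0.0768 + 4·0.0744
 = 0.1295 + 0.112 + 0.1085 + 0.3034 + 0.3936 + 0.3813 + 0.1776 + 0.2304 + 0.2976
 = 2.1339

2.1339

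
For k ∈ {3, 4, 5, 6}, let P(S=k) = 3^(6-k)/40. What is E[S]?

3.45

E[S] = Σ s·P(S=s)
 = 3·27/40 + 4·9/40 + 5·3/40 + 6·1/40
 = 81/40 + 9/10 + 3/8 + 3/20
 = 69/20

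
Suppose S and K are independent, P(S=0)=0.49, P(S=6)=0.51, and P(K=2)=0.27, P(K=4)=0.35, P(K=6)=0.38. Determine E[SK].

12.9132

E[SK] = Σ_s Σ_k sk · P(S=s)P(K=k)
 = 0·0.1323 + 0·0.1715 + 0·0.1862 + 12·0.1377 + 24·0.1785 + 36·0.1938
 = 0 + 0 + 0 + 1.6524 + 4.284 + 6.9768
 = 12.9132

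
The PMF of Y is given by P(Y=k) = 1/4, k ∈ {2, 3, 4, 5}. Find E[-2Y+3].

-4

E[-2Y+3] = Σ (-2y+3)·P(Y=y)
 = (-1)·1/4 + (-3)·1/4 + (-5)·1/4 + (-7)·1/4
 = (-1/4) + (-3/4) + (-5/4) + (-7/4)
 = -4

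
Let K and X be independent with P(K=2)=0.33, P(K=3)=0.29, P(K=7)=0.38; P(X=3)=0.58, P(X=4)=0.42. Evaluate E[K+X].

7.61

E[K+X] = Σ_k Σ_x (k+x) · P(K=k)P(X=x)
 = 5·0.1914 + 6·0.1386 + 6·0.1682 + 7·0.1218 + 10·0.2204 + 11·0.1596
 = 0.957 + 0.8316 + 1.0092 + 0.8526 + 2.204 + 1.7556
 = 7.61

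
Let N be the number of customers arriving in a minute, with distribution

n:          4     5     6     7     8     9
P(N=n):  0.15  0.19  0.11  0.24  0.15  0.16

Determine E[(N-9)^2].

E[(N-9)^2] = Σ (n-9)^2·P(N=n)
 = 25·0.15 + 16·0.19 + 9·0.11 + 4·0.24 + 1·0.15 + 0·0.16
 = 3.75 + 3.04 + 0.99 + 0.96 + 0.15 + 0
 = 8.89

8.89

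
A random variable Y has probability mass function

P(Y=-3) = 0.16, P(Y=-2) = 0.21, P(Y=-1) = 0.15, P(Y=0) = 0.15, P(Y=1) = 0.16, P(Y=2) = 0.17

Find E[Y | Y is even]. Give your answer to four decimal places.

-0.1509

P(Y is even) = 0.21 + 0.15 + 0.17 = 0.53.
E[Y | Y is even] = [(-2)·0.21 + 0·0.15 + 2·0.17] / 0.53
 = -0.08 / 0.53
 = -8/53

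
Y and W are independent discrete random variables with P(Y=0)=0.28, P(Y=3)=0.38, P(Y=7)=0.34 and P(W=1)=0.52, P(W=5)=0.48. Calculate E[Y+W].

6.44

E[Y+W] = Σ_y Σ_w (y+w) · P(Y=y)P(W=w)
 = 1·0.1456 + 5·0.1344 + 4·0.1976 + 8·0.1824 + 8·0.1768 + 12·0.1632
 = 0.1456 + 0.672 + 0.7904 + 1.4592 + 1.4144 + 1.9584
 = 6.44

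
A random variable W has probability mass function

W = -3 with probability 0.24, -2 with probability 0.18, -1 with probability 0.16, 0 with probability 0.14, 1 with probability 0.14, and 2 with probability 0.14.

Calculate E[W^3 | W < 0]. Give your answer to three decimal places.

P(W < 0) = 0.24 + 0.18 + 0.16 = 0.58.
E[W^3 | W < 0] = [(-27)·0.24 + (-8)·0.18 + (-1)·0.16] / 0.58
 = -8.08 / 0.58
 = -404/29

-13.931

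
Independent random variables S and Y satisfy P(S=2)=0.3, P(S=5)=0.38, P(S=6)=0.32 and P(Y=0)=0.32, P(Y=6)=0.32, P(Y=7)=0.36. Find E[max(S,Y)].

5.8544

E[max(S,Y)] = Σ_s Σ_y max(s,y) · P(S=s)P(Y=y)
 = 2·0.096 + 6·0.096 + 7·0.108 + 5·0.1216 + 6·0.1216 + 7·0.1368 + 6·0.1024 + 6·0.1024 + 7·0.1152
 = 0.192 + 0.576 + 0.756 + 0.608 + 0.7296 + 0.9576 + 0.6144 + 0.6144 + 0.8064
 = 5.8544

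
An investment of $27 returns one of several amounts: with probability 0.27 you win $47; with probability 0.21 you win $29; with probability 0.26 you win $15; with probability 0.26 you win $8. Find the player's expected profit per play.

E[payout] = 47·0.27 + 29·0.21 + 15·0.26 + 8·0.26
 = 12.69 + 6.09 + 3.9 + 2.08
 = 24.76
Net = 24.76 - 27 = -2.24

-2.24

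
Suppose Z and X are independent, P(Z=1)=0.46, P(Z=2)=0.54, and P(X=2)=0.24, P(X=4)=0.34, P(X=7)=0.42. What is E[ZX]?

E[ZX] = Σ_z Σ_x zx · P(Z=z)P(X=x)
 = 2·0.1104 + 4·0.1564 + 7·0.1932 + 4·0.1296 + 8·0.1836 + 14·0.2268
 = 0.2208 + 0.6256 + 1.3524 + 0.5184 + 1.4688 + 3.1752
 = 7.3612

7.3612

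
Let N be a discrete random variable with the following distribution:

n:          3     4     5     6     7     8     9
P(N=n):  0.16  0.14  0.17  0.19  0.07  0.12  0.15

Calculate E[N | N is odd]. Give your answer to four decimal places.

P(N is odd) = 0.16 + 0.17 + 0.07 + 0.15 = 0.55.
E[N | N is odd] = [3·0.16 + 5·0.17 + 7·0.07 + 9·0.15] / 0.55
 = 3.17 / 0.55
 = 317/55

5.7636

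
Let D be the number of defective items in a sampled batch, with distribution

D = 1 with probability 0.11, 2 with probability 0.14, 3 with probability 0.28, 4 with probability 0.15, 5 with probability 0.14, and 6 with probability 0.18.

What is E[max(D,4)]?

E[max(D,4)] = Σ max(d,4)·P(D=d)
 = 4·0.11 + 4·0.14 + 4·0.28 + 4·0.15 + 5·0.14 + 6·0.18
 = 0.44 + 0.56 + 1.12 + 0.6 + 0.7 + 1.08
 = 4.5

4.5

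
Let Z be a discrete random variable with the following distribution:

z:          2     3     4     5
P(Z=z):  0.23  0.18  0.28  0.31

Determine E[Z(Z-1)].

11.1

E[Z(Z-1)] = Σ z(z-1)·P(Z=z)
 = 2·0.23 + 6·0.18 + 12·0.28 + 20·0.31
 = 0.46 + 1.08 + 3.36 + 6.2
 = 11.1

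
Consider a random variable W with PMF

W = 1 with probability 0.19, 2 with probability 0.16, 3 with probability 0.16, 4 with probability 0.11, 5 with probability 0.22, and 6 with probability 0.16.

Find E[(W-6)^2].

9.41

E[(W-6)^2] = Σ (w-6)^2·P(W=w)
 = 25·0.19 + 16·0.16 + 9·0.16 + 4·0.11 + 1·0.22 + 0·0.16
 = 4.75 + 2.56 + 1.44 + 0.44 + 0.22 + 0
 = 9.41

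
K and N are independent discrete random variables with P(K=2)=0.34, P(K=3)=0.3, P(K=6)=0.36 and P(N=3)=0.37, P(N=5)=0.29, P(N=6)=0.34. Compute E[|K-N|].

E[|K-N|] = Σ_k Σ_n |k-n| · P(K=k)P(N=n)
 = 1·0.1258 + 3·0.0986 + 4·0.1156 + 0·0.111 + 2·0.087 + 3·0.102 + 3·0.1332 + 1·0.1044 + 0·0.1224
 = 0.1258 + 0.2958 + 0.4624 + 0 + 0.174 + 0.306 + 0.3996 + 0.1044 + 0
 = 1.868

1.868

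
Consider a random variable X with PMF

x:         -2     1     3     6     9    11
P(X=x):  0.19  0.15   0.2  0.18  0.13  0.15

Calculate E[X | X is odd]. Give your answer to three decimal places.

5.667

P(X is odd) = 0.15 + 0.2 + 0.13 + 0.15 = 0.63.
E[X | X is odd] = [1·0.15 + 3·0.2 + 9·0.13 + 11·0.15] / 0.63
 = 3.57 / 0.63
 = 17/3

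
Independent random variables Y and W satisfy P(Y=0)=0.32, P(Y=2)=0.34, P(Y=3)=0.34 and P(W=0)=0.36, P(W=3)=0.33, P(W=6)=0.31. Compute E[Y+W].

E[Y+W] = Σ_y Σ_w (y+w) · P(Y=y)P(W=w)
 = 0·0.1152 + 3·0.1056 + 6·0.0992 + 2·0.1224 + 5·0.1122 + 8·0.1054 + 3·0.1224 + 6·0.1122 + 9·0.1054
 = 0 + 0.3168 + 0.5952 + 0.2448 + 0.561 + 0.8432 + 0.3672 + 0.6732 + 0.9486
 = 4.55

4.55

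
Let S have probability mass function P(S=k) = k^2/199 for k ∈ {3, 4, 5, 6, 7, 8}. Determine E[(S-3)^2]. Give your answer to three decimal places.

E[(S-3)^2] = Σ (s-3)^2·P(S=s)
 = 0·9/199 + 1·16/199 + 4·25/199 + 9·36/199 + 16·49/199 + 25·64/199
 = 0 + 16/199 + 100/199 + 324/199 + 784/199 + 1600/199
 = 2824/199

14.191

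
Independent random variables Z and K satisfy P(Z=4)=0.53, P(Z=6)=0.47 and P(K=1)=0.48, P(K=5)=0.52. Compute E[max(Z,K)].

E[max(Z,K)] = Σ_z Σ_k max(z,k) · P(Z=z)P(K=k)
 = 4·0.2544 + 5·0.2756 + 6·0.2256 + 6·0.2444
 = 1.0176 + 1.378 + 1.3536 + 1.4664
 = 5.2156

5.2156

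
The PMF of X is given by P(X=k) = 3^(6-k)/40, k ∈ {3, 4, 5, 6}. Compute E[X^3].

47.4

E[X^3] = Σ x^3·P(X=x)
 = 27·27/40 + 64·9/40 + 125·3/40 + 216·1/40
 = 729/40 + 72/5 + 75/8 + 27/5
 = 237/5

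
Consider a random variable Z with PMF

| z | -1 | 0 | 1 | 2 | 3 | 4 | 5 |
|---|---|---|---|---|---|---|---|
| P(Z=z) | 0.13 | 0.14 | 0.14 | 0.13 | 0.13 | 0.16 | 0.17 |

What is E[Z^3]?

36.05

E[Z^3] = Σ z^3·P(Z=z)
 = (-1)·0.13 + 0·0.14 + 1·0.14 + 8·0.13 + 27·0.13 + 64·0.16 + 125·0.17
 = (-0.13) + 0 + 0.14 + 1.04 + 3.51 + 10.24 + 21.25
 = 36.05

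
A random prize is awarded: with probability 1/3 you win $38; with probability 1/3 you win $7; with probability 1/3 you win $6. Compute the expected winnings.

17

E[payout] = 38·1/3 + 7·1/3 + 6·1/3
 = 38/3 + 7/3 + 2
 = 17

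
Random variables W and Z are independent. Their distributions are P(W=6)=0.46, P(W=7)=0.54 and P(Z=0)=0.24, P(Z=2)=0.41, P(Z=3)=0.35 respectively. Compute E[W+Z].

8.41

E[W+Z] = Σ_w Σ_z (w+z) · P(W=w)P(Z=z)
 = 6·0.1104 + 8·0.1886 + 9·0.161 + 7·0.1296 + 9·0.2214 + 10·0.189
 = 0.6624 + 1.5088 + 1.449 + 0.9072 + 1.9926 + 1.89
 = 8.41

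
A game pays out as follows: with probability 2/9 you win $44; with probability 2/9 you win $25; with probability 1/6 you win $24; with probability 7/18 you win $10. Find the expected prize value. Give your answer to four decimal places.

E[payout] = 44·2/9 + 25·2/9 + 24·1/6 + 10·7/18
 = 88/9 + 50/9 + 4 + 35/9
 = 209/9

23.2222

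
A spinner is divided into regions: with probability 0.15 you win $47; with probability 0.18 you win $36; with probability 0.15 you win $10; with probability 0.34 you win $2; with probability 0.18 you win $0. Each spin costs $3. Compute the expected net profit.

12.71

E[payout] = 47·0.15 + 36·0.18 + 10·0.15 + 2·0.34 + 0·0.18
 = 7.05 + 6.48 + 1.5 + 0.68 + 0
 = 15.71
Net = 15.71 - 3 = 12.71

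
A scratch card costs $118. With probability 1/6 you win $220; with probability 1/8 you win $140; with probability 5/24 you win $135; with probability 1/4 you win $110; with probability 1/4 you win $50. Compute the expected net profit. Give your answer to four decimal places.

4.2917

E[payout] = 220·1/6 + 140·1/8 + 135·5/24 + 110·1/4 + 50·1/4
 = 110/3 + 35/2 + 225/8 + 55/2 + 25/2
 = 2935/24
Net = 2935/24 - 118 = 103/24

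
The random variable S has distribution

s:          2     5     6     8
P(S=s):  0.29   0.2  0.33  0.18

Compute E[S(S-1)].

24.56

E[S(S-1)] = Σ s(s-1)·P(S=s)
 = 2·0.29 + 20·0.2 + 30·0.33 + 56·0.18
 = 0.58 + 4 + 9.9 + 10.08
 = 24.56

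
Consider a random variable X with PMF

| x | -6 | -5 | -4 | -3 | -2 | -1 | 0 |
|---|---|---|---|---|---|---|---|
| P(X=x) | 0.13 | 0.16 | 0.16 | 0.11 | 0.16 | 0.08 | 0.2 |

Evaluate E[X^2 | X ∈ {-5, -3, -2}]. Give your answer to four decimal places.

13.0930

P(X ∈ {-5, -3, -2}) = 0.16 + 0.11 + 0.16 = 0.43.
E[X^2 | X ∈ {-5, -3, -2}] = [25·0.16 + 9·0.11 + 4·0.16] / 0.43
 = 5.63 / 0.43
 = 563/43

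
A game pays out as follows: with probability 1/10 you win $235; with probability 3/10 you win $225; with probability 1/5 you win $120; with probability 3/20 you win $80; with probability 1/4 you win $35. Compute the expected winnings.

135.75

E[payout] = 235·1/10 + 225·3/10 + 120·1/5 + 80·3/20 + 35·1/4
 = 47/2 + 135/2 + 24 + 12 + 35/4
 = 543/4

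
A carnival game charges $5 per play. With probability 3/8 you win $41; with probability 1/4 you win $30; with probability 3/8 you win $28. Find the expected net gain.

E[payout] = 41·3/8 + 30·1/4 + 28·3/8
 = 123/8 + 15/2 + 21/2
 = 267/8
Net = 267/8 - 5 = 227/8

28.375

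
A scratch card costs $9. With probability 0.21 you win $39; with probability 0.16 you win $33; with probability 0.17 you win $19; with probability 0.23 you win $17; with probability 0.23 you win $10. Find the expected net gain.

E[payout] = 39·0.21 + 33·0.16 + 19·0.17 + 17·0.23 + 10·0.23
 = 8.19 + 5.28 + 3.23 + 3.91 + 2.3
 = 22.91
Net = 22.91 - 9 = 13.91

13.91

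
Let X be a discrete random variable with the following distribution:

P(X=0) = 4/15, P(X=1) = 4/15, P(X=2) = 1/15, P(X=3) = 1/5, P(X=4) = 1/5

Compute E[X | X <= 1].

P(X <= 1) = 4/15 + 4/15 = 8/15.
E[X | X <= 1] = [0·4/15 + 1·4/15] / (8/15)
 = 4/15 / (8/15)
 = 1/2

0.5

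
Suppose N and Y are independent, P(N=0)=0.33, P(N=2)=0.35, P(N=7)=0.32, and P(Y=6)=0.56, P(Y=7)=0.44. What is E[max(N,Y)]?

E[max(N,Y)] = Σ_n Σ_y max(n,y) · P(N=n)P(Y=y)
 = 6·0.1848 + 7·0.1452 + 6·0.196 + 7·0.154 + 7·0.1792 + 7·0.1408
 = 1.1088 + 1.0164 + 1.176 + 1.078 + 1.2544 + 0.9856
 = 6.6192

6.6192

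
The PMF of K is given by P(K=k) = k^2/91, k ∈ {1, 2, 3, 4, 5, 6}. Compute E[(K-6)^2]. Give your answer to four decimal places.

E[(K-6)^2] = Σ (k-6)^2·P(K=k)
 = 25·1/91 + 16·4/91 + 9·9/91 + 4·16/91 + 1·25/91 + 0·36/91
 = 25/91 + 64/91 + 81/91 + 64/91 + 25/91 + 0
 = 37/13

2.8462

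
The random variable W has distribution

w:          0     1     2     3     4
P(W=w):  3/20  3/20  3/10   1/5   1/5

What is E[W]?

E[W] = Σ w·P(W=w)
 = 0·3/20 + 1·3/20 + 2·3/10 + 3·1/5 + 4·1/5
 = 0 + 3/20 + 3/5 + 3/5 + 4/5
 = 43/20

2.15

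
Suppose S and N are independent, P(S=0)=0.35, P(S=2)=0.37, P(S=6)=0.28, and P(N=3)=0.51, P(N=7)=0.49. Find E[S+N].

7.38

E[S+N] = Σ_s Σ_n (s+n) · P(S=s)P(N=n)
 = 3·0.1785 + 7·0.1715 + 5·0.1887 + 9·0.1813 + 9·0.1428 + 13·0.1372
 = 0.5355 + 1.2005 + 0.9435 + 1.6317 + 1.2852 + 1.7836
 = 7.38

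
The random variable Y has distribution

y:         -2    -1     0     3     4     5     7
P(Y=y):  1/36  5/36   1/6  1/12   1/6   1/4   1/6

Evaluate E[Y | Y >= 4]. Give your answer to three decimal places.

5.286

P(Y >= 4) = 1/6 + 1/4 + 1/6 = 7/12.
E[Y | Y >= 4] = [4·1/6 + 5·1/4 + 7·1/6] / (7/12)
 = 37/12 / (7/12)
 = 37/7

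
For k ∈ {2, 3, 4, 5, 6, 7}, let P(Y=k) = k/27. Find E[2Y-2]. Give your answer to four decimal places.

8.2963

E[2Y-2] = Σ (2y-2)·P(Y=y)
 = 2·2/27 + 4·1/9 + 6·4/27 + 8·5/27 + 10·2/9 + 12·7/27
 = 4/27 + 4/9 + 8/9 + 40/27 + 20/9 + 28/9
 = 224/27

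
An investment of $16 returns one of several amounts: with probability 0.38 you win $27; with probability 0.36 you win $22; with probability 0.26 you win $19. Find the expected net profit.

7.12

E[payout] = 27·0.38 + 22·0.36 + 19·0.26
 = 10.26 + 7.92 + 4.94
 = 23.12
Net = 23.12 - 16 = 7.12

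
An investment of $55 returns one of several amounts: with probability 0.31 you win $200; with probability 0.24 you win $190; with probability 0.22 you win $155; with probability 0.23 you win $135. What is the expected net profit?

E[payout] = 200·0.31 + 190·0.24 + 155·0.22 + 135·0.23
 = 62 + 45.6 + 34.1 + 31.05
 = 172.75
Net = 172.75 - 55 = 117.75

117.75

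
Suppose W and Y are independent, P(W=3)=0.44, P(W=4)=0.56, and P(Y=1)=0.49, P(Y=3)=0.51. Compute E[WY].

7.1912

E[WY] = Σ_w Σ_y wy · P(W=w)P(Y=y)
 = 3·0.2156 + 9·0.2244 + 4·0.2744 + 12·0.2856
 = 0.6468 + 2.0196 + 1.0976 + 3.4272
 = 7.1912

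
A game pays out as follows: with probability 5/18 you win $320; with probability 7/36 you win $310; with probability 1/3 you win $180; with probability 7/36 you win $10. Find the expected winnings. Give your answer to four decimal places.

E[payout] = 320·5/18 + 310·7/36 + 180·1/3 + 10·7/36
 = 800/9 + 1085/18 + 60 + 35/18
 = 1900/9

211.1111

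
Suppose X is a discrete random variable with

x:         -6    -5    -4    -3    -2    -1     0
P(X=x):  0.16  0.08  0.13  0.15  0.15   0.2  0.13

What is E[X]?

E[X] = Σ x·P(X=x)
 = (-6)·0.16 + (-5)·0.08 + (-4)·0.13 + (-3)·0.15 + (-2)·0.15 + (-1)·0.2 + 0·0.13
 = (-0.96) + (-0.4) + (-0.52) + (-0.45) + (-0.3) + (-0.2) + 0
 = -2.83

-2.83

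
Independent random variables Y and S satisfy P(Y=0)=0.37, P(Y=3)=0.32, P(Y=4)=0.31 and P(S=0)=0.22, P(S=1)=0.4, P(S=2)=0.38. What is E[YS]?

2.552

E[YS] = Σ_y Σ_s ys · P(Y=y)P(S=s)
 = 0·0.0814 + 0·0.148 + 0·0.1406 + 0·0.0704 + 3·0.128 + 6·0.1216 + 0·0.0682 + 4·0.124 + 8·0.1178
 = 0 + 0 + 0 + 0 + 0.384 + 0.7296 + 0 + 0.496 + 0.9424
 = 2.552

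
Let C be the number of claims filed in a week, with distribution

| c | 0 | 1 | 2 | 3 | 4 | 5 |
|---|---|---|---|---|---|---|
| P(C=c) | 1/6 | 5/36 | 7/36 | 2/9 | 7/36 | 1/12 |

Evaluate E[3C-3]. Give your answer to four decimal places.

E[3C-3] = Σ (3c-3)·P(C=c)
 = (-3)·1/6 + 0·5/36 + 3·7/36 + 6·2/9 + 9·7/36 + 12·1/12
 = (-1/2) + 0 + 7/12 + 4/3 + 7/4 + 1
 = 25/6

4.1667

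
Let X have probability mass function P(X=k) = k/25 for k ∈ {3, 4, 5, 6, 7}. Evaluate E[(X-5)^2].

2

E[(X-5)^2] = Σ (x-5)^2·P(X=x)
 = 4·3/25 + 1·4/25 + 0·1/5 + 1·6/25 + 4·7/25
 = 12/25 + 4/25 + 0 + 6/25 + 28/25
 = 2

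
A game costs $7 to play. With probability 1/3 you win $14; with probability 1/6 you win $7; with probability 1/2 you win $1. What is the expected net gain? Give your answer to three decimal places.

-0.667

E[payout] = 14·1/3 + 7·1/6 + 1·1/2
 = 14/3 + 7/6 + 1/2
 = 19/3
Net = 19/3 - 7 = -2/3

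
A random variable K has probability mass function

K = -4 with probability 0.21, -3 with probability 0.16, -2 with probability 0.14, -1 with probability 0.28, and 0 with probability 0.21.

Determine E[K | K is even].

P(K is even) = 0.21 + 0.14 + 0.21 = 0.56.
E[K | K is even] = [(-4)·0.21 + (-2)·0.14 + 0·0.21] / 0.56
 = -1.12 / 0.56
 = -2

-2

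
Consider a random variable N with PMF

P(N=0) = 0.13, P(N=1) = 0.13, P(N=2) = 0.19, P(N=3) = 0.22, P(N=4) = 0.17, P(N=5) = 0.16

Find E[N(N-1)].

6.94

E[N(N-1)] = Σ n(n-1)·P(N=n)
 = 0·0.13 + 0·0.13 + 2·0.19 + 6·0.22 + 12·0.17 + 20·0.16
 = 0 + 0 + 0.38 + 1.32 + 2.04 + 3.2
 = 6.94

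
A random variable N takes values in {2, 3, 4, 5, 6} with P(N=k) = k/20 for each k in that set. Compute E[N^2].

E[N^2] = Σ n^2·P(N=n)
 = 4·1/10 + 9·3/20 + 16·1/5 + 25·1/4 + 36·3/10
 = 2/5 + 27/20 + 16/5 + 25/4 + 54/5
 = 22

22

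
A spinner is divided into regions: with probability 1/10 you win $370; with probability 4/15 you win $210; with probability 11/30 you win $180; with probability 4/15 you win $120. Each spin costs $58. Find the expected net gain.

133

E[payout] = 370·1/10 + 210·4/15 + 180·11/30 + 120·4/15
 = 37 + 56 + 66 + 32
 = 191
Net = 191 - 58 = 133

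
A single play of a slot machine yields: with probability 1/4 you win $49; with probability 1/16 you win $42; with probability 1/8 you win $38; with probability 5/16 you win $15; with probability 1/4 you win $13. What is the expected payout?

E[payout] = 49·1/4 + 42·1/16 + 38·1/8 + 15·5/16 + 13·1/4
 = 49/4 + 21/8 + 19/4 + 75/16 + 13/4
 = 441/16

27.5625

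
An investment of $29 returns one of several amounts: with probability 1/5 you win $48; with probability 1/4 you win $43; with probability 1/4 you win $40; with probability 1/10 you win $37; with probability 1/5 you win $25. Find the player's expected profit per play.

10.05

E[payout] = 48·1/5 + 43·1/4 + 40·1/4 + 37·1/10 + 25·1/5
 = 48/5 + 43/4 + 10 + 37/10 + 5
 = 781/20
Net = 781/20 - 29 = 201/20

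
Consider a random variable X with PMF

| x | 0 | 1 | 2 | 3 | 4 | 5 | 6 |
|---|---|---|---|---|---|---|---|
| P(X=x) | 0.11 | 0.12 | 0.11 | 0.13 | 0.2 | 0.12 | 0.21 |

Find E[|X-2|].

2.07

E[|X-2|] = Σ |x-2|·P(X=x)
 = 2·0.11 + 1·0.12 + 0·0.11 + 1·0.13 + 2·0.2 + 3·0.12 + 4·0.21
 = 0.22 + 0.12 + 0 + 0.13 + 0.4 + 0.36 + 0.84
 = 2.07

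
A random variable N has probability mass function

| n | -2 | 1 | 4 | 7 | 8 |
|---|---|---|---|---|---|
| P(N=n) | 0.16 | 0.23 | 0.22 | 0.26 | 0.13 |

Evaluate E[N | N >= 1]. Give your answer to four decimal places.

4.7262

P(N >= 1) = 0.23 + 0.22 + 0.26 + 0.13 = 0.84.
E[N | N >= 1] = [1·0.23 + 4·0.22 + 7·0.26 + 8·0.13] / 0.84
 = 3.97 / 0.84
 = 397/84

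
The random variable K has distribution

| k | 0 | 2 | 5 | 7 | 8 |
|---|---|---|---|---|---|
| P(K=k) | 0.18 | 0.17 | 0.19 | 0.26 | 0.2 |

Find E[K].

4.71

E[K] = Σ k·P(K=k)
 = 0·0.18 + 2·0.17 + 5·0.19 + 7·0.26 + 8·0.2
 = 0 + 0.34 + 0.95 + 1.82 + 1.6
 = 4.71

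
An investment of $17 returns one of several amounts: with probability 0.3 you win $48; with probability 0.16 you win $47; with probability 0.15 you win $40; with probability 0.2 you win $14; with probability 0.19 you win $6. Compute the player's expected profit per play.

E[payout] = 48·0.3 + 47·0.16 + 40·0.15 + 14·0.2 + 6·0.19
 = 14.4 + 7.52 + 6 + 2.8 + 1.14
 = 31.86
Net = 31.86 - 17 = 14.86

14.86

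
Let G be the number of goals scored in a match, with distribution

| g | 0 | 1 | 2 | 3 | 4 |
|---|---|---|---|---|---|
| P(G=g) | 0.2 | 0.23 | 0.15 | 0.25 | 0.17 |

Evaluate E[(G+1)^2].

10.72

E[(G+1)^2] = Σ (g+1)^2·P(G=g)
 = 1·0.2 + 4·0.23 + 9·0.15 + 16·0.25 + 25·0.17
 = 0.2 + 0.92 + 1.35 + 4 + 4.25
 = 10.72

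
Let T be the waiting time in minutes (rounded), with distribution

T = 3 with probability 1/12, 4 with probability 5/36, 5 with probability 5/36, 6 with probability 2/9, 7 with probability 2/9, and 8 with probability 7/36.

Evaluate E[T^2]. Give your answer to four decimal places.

37.7778

E[T^2] = Σ t^2·P(T=t)
 = 9·1/12 + 16·5/36 + 25·5/36 + 36·2/9 + 49·2/9 + 64·7/36
 = 3/4 + 20/9 + 125/36 + 8 + 98/9 + 112/9
 = 340/9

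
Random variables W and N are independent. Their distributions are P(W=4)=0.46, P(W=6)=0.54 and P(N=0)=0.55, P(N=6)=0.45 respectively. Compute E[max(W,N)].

E[max(W,N)] = Σ_w Σ_n max(w,n) · P(W=w)P(N=n)
 = 4·0.253 + 6·0.207 + 6·0.297 + 6·0.243
 = 1.012 + 1.242 + 1.782 + 1.458
 = 5.494

5.494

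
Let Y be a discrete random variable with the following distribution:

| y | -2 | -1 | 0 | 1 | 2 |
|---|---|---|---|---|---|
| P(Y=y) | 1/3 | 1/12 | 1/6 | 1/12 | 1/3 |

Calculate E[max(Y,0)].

E[max(Y,0)] = Σ max(y,0)·P(Y=y)
 = 0·1/3 + 0·1/12 + 0·1/6 + 1·1/12 + 2·1/3
 = 0 + 0 + 0 + 1/12 + 2/3
 = 3/4

0.75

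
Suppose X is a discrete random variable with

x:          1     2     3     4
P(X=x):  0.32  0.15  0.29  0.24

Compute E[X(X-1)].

4.92

E[X(X-1)] = Σ x(x-1)·P(X=x)
 = 0·0.32 + 2·0.15 + 6·0.29 + 12·0.24
 = 0 + 0.3 + 1.74 + 2.88
 = 4.92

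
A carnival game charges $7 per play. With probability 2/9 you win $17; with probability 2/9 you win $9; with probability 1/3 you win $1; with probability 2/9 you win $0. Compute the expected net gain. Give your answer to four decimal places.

-0.8889

E[payout] = 17·2/9 + 9·2/9 + 1·1/3 + 0·2/9
 = 34/9 + 2 + 1/3 + 0
 = 55/9
Net = 55/9 - 7 = -8/9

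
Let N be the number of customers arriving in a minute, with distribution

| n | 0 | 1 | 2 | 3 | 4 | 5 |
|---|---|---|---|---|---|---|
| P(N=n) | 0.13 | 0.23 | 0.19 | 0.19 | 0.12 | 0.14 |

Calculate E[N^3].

32.06

E[N^3] = Σ n^3·P(N=n)
 = 0·0.13 + 1·0.23 + 8·0.19 + 27·0.19 + 64·0.12 + 125·0.14
 = 0 + 0.23 + 1.52 + 5.13 + 7.68 + 17.5
 = 32.06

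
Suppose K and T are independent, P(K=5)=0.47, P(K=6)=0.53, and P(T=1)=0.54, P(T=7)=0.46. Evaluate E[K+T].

9.29

E[K+T] = Σ_k Σ_t (k+t) · P(K=k)P(T=t)
 = 6·0.2538 + 12·0.2162 + 7·0.2862 + 13·0.2438
 = 1.5228 + 2.5944 + 2.0034 + 3.1694
 = 9.29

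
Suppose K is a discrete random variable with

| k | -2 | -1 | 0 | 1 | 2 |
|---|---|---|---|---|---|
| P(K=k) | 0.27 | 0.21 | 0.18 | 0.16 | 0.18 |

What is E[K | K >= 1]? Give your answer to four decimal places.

1.5294

P(K >= 1) = 0.16 + 0.18 = 0.34.
E[K | K >= 1] = [1·0.16 + 2·0.18] / 0.34
 = 0.52 / 0.34
 = 26/17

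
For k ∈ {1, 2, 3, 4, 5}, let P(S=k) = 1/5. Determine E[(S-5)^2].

6

E[(S-5)^2] = Σ (s-5)^2·P(S=s)
 = 16·1/5 + 9·1/5 + 4·1/5 + 1·1/5 + 0·1/5
 = 16/5 + 9/5 + 4/5 + 1/5 + 0
 = 6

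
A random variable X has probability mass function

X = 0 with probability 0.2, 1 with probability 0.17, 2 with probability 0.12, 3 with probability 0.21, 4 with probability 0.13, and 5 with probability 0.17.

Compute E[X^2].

E[X^2] = Σ x^2·P(X=x)
 = 0·0.2 + 1·0.17 + 4·0.12 + 9·0.21 + 16·0.13 + 25·0.17
 = 0 + 0.17 + 0.48 + 1.89 + 2.08 + 4.25
 = 8.87

8.87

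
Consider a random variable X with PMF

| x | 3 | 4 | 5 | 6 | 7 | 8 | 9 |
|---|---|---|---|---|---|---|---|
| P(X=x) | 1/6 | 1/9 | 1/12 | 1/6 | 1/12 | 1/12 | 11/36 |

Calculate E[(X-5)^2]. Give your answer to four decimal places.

6.9167

E[(X-5)^2] = Σ (x-5)^2·P(X=x)
 = 4·1/6 + 1·1/9 + 0·1/12 + 1·1/6 + 4·1/12 + 9·1/12 + 16·11/36
 = 2/3 + 1/9 + 0 + 1/6 + 1/3 + 3/4 + 44/9
 = 83/12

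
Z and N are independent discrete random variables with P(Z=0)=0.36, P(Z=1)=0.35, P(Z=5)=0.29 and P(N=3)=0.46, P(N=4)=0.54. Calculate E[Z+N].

E[Z+N] = Σ_z Σ_n (z+n) · P(Z=z)P(N=n)
 = 3·0.1656 + 4·0.1944 + 4·0.161 + 5·0.189 + 8·0.1334 + 9·0.1566
 = 0.4968 + 0.7776 + 0.644 + 0.945 + 1.0672 + 1.4094
 = 5.34

5.34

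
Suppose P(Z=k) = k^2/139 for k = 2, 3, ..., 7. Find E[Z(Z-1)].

E[Z(Z-1)] = Σ z(z-1)·P(Z=z)
 = 2·4/139 + 6·9/139 + 12·16/139 + 20·25/139 + 30·36/139 + 42·49/139
 = 8/139 + 54/139 + 192/139 + 500/139 + 1080/139 + 2058/139
 = 28

28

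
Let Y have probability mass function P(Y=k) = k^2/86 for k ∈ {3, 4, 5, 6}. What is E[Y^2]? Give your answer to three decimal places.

E[Y^2] = Σ y^2·P(Y=y)
 = 9·9/86 + 16·8/43 + 25·25/86 + 36·18/43
 = 81/86 + 128/43 + 625/86 + 648/43
 = 1129/43

26.256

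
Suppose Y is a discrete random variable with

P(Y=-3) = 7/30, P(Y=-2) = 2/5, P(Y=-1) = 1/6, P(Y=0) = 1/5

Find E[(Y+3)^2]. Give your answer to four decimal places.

2.8667

E[(Y+3)^2] = Σ (y+3)^2·P(Y=y)
 = 0·7/30 + 1·2/5 + 4·1/6 + 9·1/5
 = 0 + 2/5 + 2/3 + 9/5
 = 43/15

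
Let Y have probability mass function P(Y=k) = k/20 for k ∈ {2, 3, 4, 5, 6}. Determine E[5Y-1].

E[5Y-1] = Σ (5y-1)·P(Y=y)
 = 9·1/10 + 14·3/20 + 19·1/5 + 24·1/4 + 29·3/10
 = 9/10 + 21/10 + 19/5 + 6 + 87/10
 = 43/2

21.5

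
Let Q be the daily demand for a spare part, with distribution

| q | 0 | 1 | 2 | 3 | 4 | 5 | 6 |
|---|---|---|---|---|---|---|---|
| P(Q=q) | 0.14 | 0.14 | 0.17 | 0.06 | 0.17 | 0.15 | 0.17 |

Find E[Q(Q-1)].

10.84

E[Q(Q-1)] = Σ q(q-1)·P(Q=q)
 = 0·0.14 + 0·0.14 + 2·0.17 + 6·0.06 + 12·0.17 + 20·0.15 + 30·0.17
 = 0 + 0 + 0.34 + 0.36 + 2.04 + 3 + 5.1
 = 10.84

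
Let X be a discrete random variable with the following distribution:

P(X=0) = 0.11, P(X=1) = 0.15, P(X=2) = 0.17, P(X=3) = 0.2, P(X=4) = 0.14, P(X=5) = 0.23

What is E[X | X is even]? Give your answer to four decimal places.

2.1429

P(X is even) = 0.11 + 0.17 + 0.14 = 0.42.
E[X | X is even] = [0·0.11 + 2·0.17 + 4·0.14] / 0.42
 = 0.9 / 0.42
 = 15/7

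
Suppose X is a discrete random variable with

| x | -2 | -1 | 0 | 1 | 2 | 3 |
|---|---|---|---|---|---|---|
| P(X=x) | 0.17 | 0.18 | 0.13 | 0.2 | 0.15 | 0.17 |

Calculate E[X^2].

E[X^2] = Σ x^2·P(X=x)
 = 4·0.17 + 1·0.18 + 0·0.13 + 1·0.2 + 4·0.15 + 9·0.17
 = 0.68 + 0.18 + 0 + 0.2 + 0.6 + 1.53
 = 3.19

3.19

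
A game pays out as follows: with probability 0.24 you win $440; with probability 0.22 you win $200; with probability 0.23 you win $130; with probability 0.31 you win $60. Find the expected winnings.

E[payout] = 440·0.24 + 200·0.22 + 130·0.23 + 60·0.31
 = 105.6 + 44 + 29.9 + 18.6
 = 198.1

198.1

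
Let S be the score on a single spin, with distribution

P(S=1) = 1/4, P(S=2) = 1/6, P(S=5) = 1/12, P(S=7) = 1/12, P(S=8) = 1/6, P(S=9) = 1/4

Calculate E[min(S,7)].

E[min(S,7)] = Σ min(s,7)·P(S=s)
 = 1·1/4 + 2·1/6 + 5·1/12 + 7·1/12 + 7·1/6 + 7·1/4
 = 1/4 + 1/3 + 5/12 + 7/12 + 7/6 + 7/4
 = 9/2

4.5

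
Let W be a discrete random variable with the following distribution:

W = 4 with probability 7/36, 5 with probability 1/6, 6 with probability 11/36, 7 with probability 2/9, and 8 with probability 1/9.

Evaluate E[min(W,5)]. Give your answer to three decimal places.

4.806

E[min(W,5)] = Σ min(w,5)·P(W=w)
 = 4·7/36 + 5·1/6 + 5·11/36 + 5·2/9 + 5·1/9
 = 7/9 + 5/6 + 55/36 + 10/9 + 5/9
 = 173/36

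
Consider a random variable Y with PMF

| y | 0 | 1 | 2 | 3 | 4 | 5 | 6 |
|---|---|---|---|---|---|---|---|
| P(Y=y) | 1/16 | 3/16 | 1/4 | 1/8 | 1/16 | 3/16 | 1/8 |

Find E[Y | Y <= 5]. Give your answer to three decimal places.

P(Y <= 5) = 1/16 + 3/16 + 1/4 + 1/8 + 1/16 + 3/16 = 7/8.
E[Y | Y <= 5] = [0·1/16 + 1·3/16 + 2·1/4 + 3·1/8 + 4·1/16 + 5·3/16] / (7/8)
 = 9/4 / (7/8)
 = 18/7

2.571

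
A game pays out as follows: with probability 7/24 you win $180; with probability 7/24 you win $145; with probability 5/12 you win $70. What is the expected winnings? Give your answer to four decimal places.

E[payout] = 180·7/24 + 145·7/24 + 70·5/12
 = 105/2 + 1015/24 + 175/6
 = 2975/24

123.9583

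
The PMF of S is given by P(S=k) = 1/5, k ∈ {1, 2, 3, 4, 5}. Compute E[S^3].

E[S^3] = Σ s^3·P(S=s)
 = 1·1/5 + 8·1/5 + 27·1/5 + 64·1/5 + 125·1/5
 = 1/5 + 8/5 + 27/5 + 64/5 + 25
 = 45

45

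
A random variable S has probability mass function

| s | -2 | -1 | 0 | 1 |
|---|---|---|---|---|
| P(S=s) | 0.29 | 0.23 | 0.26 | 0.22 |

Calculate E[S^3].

-2.33

E[S^3] = Σ s^3·P(S=s)
 = (-8)·0.29 + (-1)·0.23 + 0·0.26 + 1·0.22
 = (-2.32) + (-0.23) + 0 + 0.22
 = -2.33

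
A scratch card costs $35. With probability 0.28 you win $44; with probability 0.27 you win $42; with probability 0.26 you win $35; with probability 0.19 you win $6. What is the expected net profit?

-1.1

E[payout] = 44·0.28 + 42·0.27 + 35·0.26 + 6·0.19
 = 12.32 + 11.34 + 9.1 + 1.14
 = 33.9
Net = 33.9 - 35 = -1.1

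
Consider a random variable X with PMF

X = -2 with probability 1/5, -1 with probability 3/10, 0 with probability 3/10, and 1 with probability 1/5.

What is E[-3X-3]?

-1.5

E[-3X-3] = Σ (-3x-3)·P(X=x)
 = 3·1/5 + 0·3/10 + (-3)·3/10 + (-6)·1/5
 = 3/5 + 0 + (-9/10) + (-6/5)
 = -3/2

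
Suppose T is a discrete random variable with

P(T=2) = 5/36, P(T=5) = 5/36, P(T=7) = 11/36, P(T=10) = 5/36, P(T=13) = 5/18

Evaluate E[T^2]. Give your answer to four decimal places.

79.8333

E[T^2] = Σ t^2·P(T=t)
 = 4·5/36 + 25·5/36 + 49·11/36 + 100·5/36 + 169·5/18
 = 5/9 + 125/36 + 539/36 + 125/9 + 845/18
 = 479/6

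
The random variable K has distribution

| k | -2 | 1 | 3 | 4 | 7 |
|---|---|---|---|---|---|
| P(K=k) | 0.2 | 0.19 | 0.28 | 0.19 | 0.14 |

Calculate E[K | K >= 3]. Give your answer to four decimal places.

P(K >= 3) = 0.28 + 0.19 + 0.14 = 0.61.
E[K | K >= 3] = [3·0.28 + 4·0.19 + 7·0.14] / 0.61
 = 2.58 / 0.61
 = 258/61

4.2295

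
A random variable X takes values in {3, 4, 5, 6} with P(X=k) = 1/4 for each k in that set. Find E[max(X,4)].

4.75

E[max(X,4)] = Σ max(x,4)·P(X=x)
 = 4·1/4 + 4·1/4 + 5·1/4 + 6·1/4
 = 1 + 1 + 5/4 + 3/2
 = 19/4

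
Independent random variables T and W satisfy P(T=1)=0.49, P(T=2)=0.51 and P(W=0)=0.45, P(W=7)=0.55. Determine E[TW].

E[TW] = Σ_t Σ_w tw · P(T=t)P(W=w)
 = 0·0.2205 + 7·0.2695 + 0·0.2295 + 14·0.2805
 = 0 + 1.8865 + 0 + 3.927
 = 5.8135

5.8135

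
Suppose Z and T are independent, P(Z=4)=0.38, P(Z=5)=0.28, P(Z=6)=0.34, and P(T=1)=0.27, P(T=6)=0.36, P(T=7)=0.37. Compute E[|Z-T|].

2.1984

E[|Z-T|] = Σ_z Σ_t |z-t| · P(Z=z)P(T=t)
 = 3·0.1026 + 2·0.1368 + 3·0.1406 + 4·0.0756 + 1·0.1008 + 2·0.1036 + 5·0.0918 + 0·0.1224 + 1·0.1258
 = 0.3078 + 0.2736 + 0.4218 + 0.3024 + 0.1008 + 0.2072 + 0.459 + 0 + 0.1258
 = 2.1984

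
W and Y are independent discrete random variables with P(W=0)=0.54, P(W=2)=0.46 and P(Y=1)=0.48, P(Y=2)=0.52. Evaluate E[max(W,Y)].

1.7408

E[max(W,Y)] = Σ_w Σ_y max(w,y) · P(W=w)P(Y=y)
 = 1·0.2592 + 2·0.2808 + 2·0.2208 + 2·0.2392
 = 0.2592 + 0.5616 + 0.4416 + 0.4784
 = 1.7408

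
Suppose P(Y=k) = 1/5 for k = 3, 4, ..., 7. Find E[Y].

E[Y] = Σ y·P(Y=y)
 = 3·1/5 + 4·1/5 + 5·1/5 + 6·1/5 + 7·1/5
 = 3/5 + 4/5 + 1 + 6/5 + 7/5
 = 5

5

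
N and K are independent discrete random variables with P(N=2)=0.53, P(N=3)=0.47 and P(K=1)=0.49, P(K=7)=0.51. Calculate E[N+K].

E[N+K] = Σ_n Σ_k (n+k) · P(N=n)P(K=k)
 = 3·0.2597 + 9·0.2703 + 4·0.2303 + 10·0.2397
 = 0.7791 + 2.4327 + 0.9212 + 2.397
 = 6.53

6.53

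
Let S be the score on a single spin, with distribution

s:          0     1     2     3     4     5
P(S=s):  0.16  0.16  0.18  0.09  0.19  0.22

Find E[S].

2.65

E[S] = Σ s·P(S=s)
 = 0·0.16 + 1·0.16 + 2·0.18 + 3·0.09 + 4·0.19 + 5·0.22
 = 0 + 0.16 + 0.36 + 0.27 + 0.76 + 1.1
 = 2.65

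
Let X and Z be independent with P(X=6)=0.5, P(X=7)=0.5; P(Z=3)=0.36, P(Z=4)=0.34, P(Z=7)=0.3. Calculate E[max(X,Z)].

E[max(X,Z)] = Σ_x Σ_z max(x,z) · P(X=x)P(Z=z)
 = 6·0.18 + 6·0.17 + 7·0.15 + 7·0.18 + 7·0.17 + 7·0.15
 = 1.08 + 1.02 + 1.05 + 1.26 + 1.19 + 1.05
 = 6.65

6.65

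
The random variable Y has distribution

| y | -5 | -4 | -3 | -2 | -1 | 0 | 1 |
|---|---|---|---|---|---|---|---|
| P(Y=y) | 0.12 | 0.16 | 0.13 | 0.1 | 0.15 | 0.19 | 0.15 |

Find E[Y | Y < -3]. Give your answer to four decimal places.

-4.4286

P(Y < -3) = 0.12 + 0.16 = 0.28.
E[Y | Y < -3] = [(-5)·0.12 + (-4)·0.16] / 0.28
 = -1.24 / 0.28
 = -31/7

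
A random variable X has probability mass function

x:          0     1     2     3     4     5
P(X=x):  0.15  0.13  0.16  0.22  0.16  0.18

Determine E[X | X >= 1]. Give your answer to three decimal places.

P(X >= 1) = 0.13 + 0.16 + 0.22 + 0.16 + 0.18 = 0.85.
E[X | X >= 1] = [1·0.13 + 2·0.16 + 3·0.22 + 4·0.16 + 5·0.18] / 0.85
 = 2.65 / 0.85
 = 53/17

3.118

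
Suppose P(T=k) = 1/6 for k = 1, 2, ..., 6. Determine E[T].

E[T] = Σ t·P(T=t)
 = 1·1/6 + 2·1/6 + 3·1/6 + 4·1/6 + 5·1/6 + 6·1/6
 = 1/6 + 1/3 + 1/2 + 2/3 + 5/6 + 1
 = 7/2

3.5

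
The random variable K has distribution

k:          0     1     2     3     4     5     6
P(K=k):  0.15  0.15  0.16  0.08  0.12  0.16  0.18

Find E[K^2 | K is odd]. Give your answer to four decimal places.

12.4872

P(K is odd) = 0.15 + 0.08 + 0.16 = 0.39.
E[K^2 | K is odd] = [1·0.15 + 9·0.08 + 25·0.16] / 0.39
 = 4.87 / 0.39
 = 487/39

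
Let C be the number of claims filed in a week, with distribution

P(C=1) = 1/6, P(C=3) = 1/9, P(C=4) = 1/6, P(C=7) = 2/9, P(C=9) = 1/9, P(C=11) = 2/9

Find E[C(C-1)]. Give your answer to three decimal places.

44.444

E[C(C-1)] = Σ c(c-1)·P(C=c)
 = 0·1/6 + 6·1/9 + 12·1/6 + 42·2/9 + 72·1/9 + 110·2/9
 = 0 + 2/3 + 2 + 28/3 + 8 + 220/9
 = 400/9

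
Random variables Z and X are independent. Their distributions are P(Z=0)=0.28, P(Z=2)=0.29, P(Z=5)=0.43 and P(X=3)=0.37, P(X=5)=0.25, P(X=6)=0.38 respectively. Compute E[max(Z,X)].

E[max(Z,X)] = Σ_z Σ_x max(z,x) · P(Z=z)P(X=x)
 = 3·0.1036 + 5·0.07 + 6·0.1064 + 3·0.1073 + 5·0.0725 + 6·0.1102 + 5·0.1591 + 5·0.1075 + 6·0.1634
 = 0.3108 + 0.35 + 0.6384 + 0.3219 + 0.3625 + 0.6612 + 0.7955 + 0.5375 + 0.9804
 = 4.9582

4.9582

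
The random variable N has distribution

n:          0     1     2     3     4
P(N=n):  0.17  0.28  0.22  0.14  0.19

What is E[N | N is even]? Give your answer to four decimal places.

P(N is even) = 0.17 + 0.22 + 0.19 = 0.58.
E[N | N is even] = [0·0.17 + 2·0.22 + 4·0.19] / 0.58
 = 1.2 / 0.58
 = 60/29

2.0690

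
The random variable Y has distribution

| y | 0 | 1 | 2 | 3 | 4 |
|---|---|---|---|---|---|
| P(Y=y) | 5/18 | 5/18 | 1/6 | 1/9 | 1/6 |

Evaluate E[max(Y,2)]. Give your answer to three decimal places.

E[max(Y,2)] = Σ max(y,2)·P(Y=y)
 = 2·5/18 + 2·5/18 + 2·1/6 + 3·1/9 + 4·1/6
 = 5/9 + 5/9 + 1/3 + 1/3 + 2/3
 = 22/9

2.444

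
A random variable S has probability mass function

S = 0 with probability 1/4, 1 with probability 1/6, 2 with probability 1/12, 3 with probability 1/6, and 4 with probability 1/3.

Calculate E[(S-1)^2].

4

E[(S-1)^2] = Σ (s-1)^2·P(S=s)
 = 1·1/4 + 0·1/6 + 1·1/12 + 4·1/6 + 9·1/3
 = 1/4 + 0 + 1/12 + 2/3 + 3
 = 4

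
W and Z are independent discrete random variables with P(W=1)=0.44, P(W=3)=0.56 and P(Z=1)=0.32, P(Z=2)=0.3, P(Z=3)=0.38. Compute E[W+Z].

4.18

E[W+Z] = Σ_w Σ_z (w+z) · P(W=w)P(Z=z)
 = 2·0.1408 + 3·0.132 + 4·0.1672 + 4·0.1792 + 5·0.168 + 6·0.2128
 = 0.2816 + 0.396 + 0.6688 + 0.7168 + 0.84 + 1.2768
 = 4.18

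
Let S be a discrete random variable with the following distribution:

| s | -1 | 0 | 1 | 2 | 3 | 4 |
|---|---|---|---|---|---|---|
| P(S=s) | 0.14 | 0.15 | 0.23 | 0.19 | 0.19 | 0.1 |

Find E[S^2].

4.44

E[S^2] = Σ s^2·P(S=s)
 = 1·0.14 + 0·0.15 + 1·0.23 + 4·0.19 + 9·0.19 + 16·0.1
 = 0.14 + 0 + 0.23 + 0.76 + 1.71 + 1.6
 = 4.44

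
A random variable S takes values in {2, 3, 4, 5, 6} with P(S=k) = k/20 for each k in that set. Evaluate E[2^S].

E[2^S] = Σ 2^s·P(S=s)
 = 4·1/10 + 8·3/20 + 16·1/5 + 32·1/4 + 64·3/10
 = 2/5 + 6/5 + 16/5 + 8 + 96/5
 = 32

32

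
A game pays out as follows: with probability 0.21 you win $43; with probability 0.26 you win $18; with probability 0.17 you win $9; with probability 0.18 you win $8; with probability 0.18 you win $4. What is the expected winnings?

E[payout] = 43·0.21 + 18·0.26 + 9·0.17 + 8·0.18 + 4·0.18
 = 9.03 + 4.68 + 1.53 + 1.44 + 0.72
 = 17.4

17.4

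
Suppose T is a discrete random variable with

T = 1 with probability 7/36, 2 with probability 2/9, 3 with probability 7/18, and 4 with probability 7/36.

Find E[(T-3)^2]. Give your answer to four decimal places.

E[(T-3)^2] = Σ (t-3)^2·P(T=t)
 = 4·7/36 + 1·2/9 + 0·7/18 + 1·7/36
 = 7/9 + 2/9 + 0 + 7/36
 = 43/36

1.1944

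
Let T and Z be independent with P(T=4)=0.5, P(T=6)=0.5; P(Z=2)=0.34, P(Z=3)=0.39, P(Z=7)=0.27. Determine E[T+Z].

E[T+Z] = Σ_t Σ_z (t+z) · P(T=t)P(Z=z)
 = 6·0.17 + 7·0.195 + 11·0.135 + 8·0.17 + 9·0.195 + 13·0.135
 = 1.02 + 1.365 + 1.485 + 1.36 + 1.755 + 1.755
 = 8.74

8.74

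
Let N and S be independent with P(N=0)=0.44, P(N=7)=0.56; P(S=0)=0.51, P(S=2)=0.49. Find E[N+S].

4.9

E[N+S] = Σ_n Σ_s (n+s) · P(N=n)P(S=s)
 = 0·0.2244 + 2·0.2156 + 7·0.2856 + 9·0.2744
 = 0 + 0.4312 + 1.9992 + 2.4696
 = 4.9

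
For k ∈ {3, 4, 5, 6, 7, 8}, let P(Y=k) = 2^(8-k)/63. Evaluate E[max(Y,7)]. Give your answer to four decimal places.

7.0159

E[max(Y,7)] = Σ max(y,7)·P(Y=y)
 = 7·32/63 + 7·16/63 + 7·8/63 + 7·4/63 + 7·2/63 + 8·1/63
 = 32/9 + 16/9 + 8/9 + 4/9 + 2/9 + 8/63
 = 442/63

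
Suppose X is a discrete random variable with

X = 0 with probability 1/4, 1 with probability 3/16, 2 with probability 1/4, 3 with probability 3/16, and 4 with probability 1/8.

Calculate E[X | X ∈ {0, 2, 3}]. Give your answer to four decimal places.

1.5455

P(X ∈ {0, 2, 3}) = 1/4 + 1/4 + 3/16 = 11/16.
E[X | X ∈ {0, 2, 3}] = [0·1/4 + 2·1/4 + 3·3/16] / (11/16)
 = 17/16 / (11/16)
 = 17/11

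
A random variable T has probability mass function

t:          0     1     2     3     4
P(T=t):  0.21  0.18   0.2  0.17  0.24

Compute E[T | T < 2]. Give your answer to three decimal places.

0.462

P(T < 2) = 0.21 + 0.18 = 0.39.
E[T | T < 2] = [0·0.21 + 1·0.18] / 0.39
 = 0.18 / 0.39
 = 6/13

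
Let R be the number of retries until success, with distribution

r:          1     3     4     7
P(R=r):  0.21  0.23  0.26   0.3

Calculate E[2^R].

E[2^R] = Σ 2^r·P(R=r)
 = 2·0.21 + 8·0.23 + 16·0.26 + 128·0.3
 = 0.42 + 1.84 + 4.16 + 38.4
 = 44.82

44.82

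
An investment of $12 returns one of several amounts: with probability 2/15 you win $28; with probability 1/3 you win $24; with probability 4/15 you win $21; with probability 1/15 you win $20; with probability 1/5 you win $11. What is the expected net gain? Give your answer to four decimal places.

E[payout] = 28·2/15 + 24·1/3 + 21·4/15 + 20·1/15 + 11·1/5
 = 56/15 + 8 + 28/5 + 4/3 + 11/5
 = 313/15
Net = 313/15 - 12 = 133/15

8.8667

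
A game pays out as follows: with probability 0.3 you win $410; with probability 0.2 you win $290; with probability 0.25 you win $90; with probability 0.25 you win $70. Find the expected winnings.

E[payout] = 410·0.3 + 290·0.2 + 90·0.25 + 70·0.25
 = 123 + 58 + 22.5 + 17.5
 = 221

221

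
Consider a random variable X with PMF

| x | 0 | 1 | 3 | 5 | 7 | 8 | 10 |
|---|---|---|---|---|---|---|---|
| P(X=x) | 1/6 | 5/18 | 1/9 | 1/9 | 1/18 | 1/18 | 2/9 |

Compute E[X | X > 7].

9.6

P(X > 7) = 1/18 + 2/9 = 5/18.
E[X | X > 7] = [8·1/18 + 10·2/9] / (5/18)
 = 8/3 / (5/18)
 = 48/5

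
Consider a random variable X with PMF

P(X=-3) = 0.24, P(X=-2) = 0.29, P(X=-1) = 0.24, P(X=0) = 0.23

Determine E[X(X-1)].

E[X(X-1)] = Σ x(x-1)·P(X=x)
 = 12·0.24 + 6·0.29 + 2·0.24 + 0·0.23
 = 2.88 + 1.74 + 0.48 + 0
 = 5.1

5.1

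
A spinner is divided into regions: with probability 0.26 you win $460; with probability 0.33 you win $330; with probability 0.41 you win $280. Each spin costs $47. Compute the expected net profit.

296.3

E[payout] = 460·0.26 + 330·0.33 + 280·0.41
 = 119.6 + 108.9 + 114.8
 = 343.3
Net = 343.3 - 47 = 296.3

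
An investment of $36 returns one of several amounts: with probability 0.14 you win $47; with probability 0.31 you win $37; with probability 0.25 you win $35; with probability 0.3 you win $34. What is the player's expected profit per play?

E[payout] = 47·0.14 + 37·0.31 + 35·0.25 + 34·0.3
 = 6.58 + 11.47 + 8.75 + 10.2
 = 37
Net = 37 - 36 = 1

1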